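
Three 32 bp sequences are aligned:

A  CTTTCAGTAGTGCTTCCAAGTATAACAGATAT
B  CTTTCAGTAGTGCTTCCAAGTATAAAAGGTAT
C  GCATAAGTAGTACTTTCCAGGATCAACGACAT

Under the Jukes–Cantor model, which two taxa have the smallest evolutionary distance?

A and B

A–B: 2/32 differ, p = 0.063, d = 0.065.
A–C: 12/32 differ, p = 0.375, d = 0.520.
B–C: 12/32 differ, p = 0.375, d = 0.520.
The smallest distance is between A and B.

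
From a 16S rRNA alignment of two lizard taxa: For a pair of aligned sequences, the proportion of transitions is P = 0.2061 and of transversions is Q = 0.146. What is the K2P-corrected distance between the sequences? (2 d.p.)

Under the Kimura two-parameter model, d = −½ ln(1 − 2P − Q) − ¼ ln(1 − 2Q).
1 − 2P − Q = 0.4418, giving −½ ln(0.4418) = 0.408449.
1 − 2Q = 0.708, giving −¼ ln(0.708) = 0.086328.
d = 0.408449 + 0.086328 = 0.494777.

0.49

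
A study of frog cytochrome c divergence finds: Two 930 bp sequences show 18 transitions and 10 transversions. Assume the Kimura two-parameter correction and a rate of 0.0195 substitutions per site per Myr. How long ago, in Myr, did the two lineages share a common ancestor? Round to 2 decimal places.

0.79

P = 18/930 ≈ 0.019355 and Q = 10/930 ≈ 0.010753.
Under the Kimura two-parameter model, d = −½ ln(1 − 2P − Q) − ¼ ln(1 − 2Q).
1 − 2P − Q = 0.950537, giving −½ ln(0.950537) = 0.025364.
1 − 2Q = 0.978494, giving −¼ ln(0.978494) = 0.005435.
d = 0.025364 + 0.005435 = 0.030799.
Under a molecular clock d = 2μt, so t = d/(2μ) = 0.030799 / (2 × 0.0195) = 0.79 Myr.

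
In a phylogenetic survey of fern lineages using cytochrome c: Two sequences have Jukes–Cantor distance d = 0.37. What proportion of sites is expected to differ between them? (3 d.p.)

p = (3/4)(1 − e^(−4d/3)) = 0.75 × (1 − e^(-0.493333)) = 0.75 × (1 − 0.610588) = 0.292059.

0.292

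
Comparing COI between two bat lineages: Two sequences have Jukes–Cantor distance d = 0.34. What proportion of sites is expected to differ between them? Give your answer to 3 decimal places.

0.273

p = (3/4)(1 − e^(−4d/3)) = 0.75 × (1 − e^(-0.453333)) = 0.75 × (1 − 0.635506) = 0.273371.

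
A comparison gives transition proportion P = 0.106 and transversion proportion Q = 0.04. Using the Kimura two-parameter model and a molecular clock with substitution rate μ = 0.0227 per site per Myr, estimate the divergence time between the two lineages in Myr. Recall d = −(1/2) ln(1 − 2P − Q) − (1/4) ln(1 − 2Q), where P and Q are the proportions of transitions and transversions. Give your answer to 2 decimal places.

Under the Kimura two-parameter model, d = −½ ln(1 − 2P − Q) − ¼ ln(1 − 2Q).
1 − 2P − Q = 0.748, giving −½ ln(0.748) = 0.145176.
1 − 2Q = 0.92, giving −¼ ln(0.92) = 0.020845.
d = 0.145176 + 0.020845 = 0.166021.
Under a molecular clock d = 2μt, so t = d/(2μ) = 0.166021 / (2 × 0.0227) = 3.66 Myr.

3.66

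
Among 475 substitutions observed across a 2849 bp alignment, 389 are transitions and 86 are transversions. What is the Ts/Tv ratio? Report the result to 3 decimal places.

R = 389/86 = 4.523255… ≈ 4.523 (to 3 d.p.).

4.523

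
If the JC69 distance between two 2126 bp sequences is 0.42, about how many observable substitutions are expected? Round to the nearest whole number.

Invert JC69: p = (3/4)(1 − e^(−4d/3)) = 0.75 × (1 − e^(-0.56)) = 0.75 × (1 − 0.571209) = 0.321593.
Expected differing sites = pL ≈ 0.321593 × 2126 = 683.706718 ≈ 684.

684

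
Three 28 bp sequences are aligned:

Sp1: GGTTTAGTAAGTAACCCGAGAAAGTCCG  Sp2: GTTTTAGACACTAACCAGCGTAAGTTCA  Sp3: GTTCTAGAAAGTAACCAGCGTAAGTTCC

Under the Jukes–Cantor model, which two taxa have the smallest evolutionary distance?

Sp1–Sp2: 9/28 differ, p = 0.321, d = 0.420.
Sp1–Sp3: 8/28 differ, p = 0.286, d = 0.360.
Sp2–Sp3: 4/28 differ, p = 0.143, d = 0.158.
The smallest distance is between Sp2 and Sp3.

Sp2 and Sp3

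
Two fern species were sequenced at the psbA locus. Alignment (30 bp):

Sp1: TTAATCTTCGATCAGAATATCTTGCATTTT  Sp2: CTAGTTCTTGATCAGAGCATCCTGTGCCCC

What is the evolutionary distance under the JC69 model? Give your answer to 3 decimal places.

0.730

The sequences differ at 14 of 30 sites, so p = 14/30 ≈ 0.466667.
d = −(3/4) ln(1 − 4p/3) = −0.75 ln(1 − 0.622223) = −0.75 ln(0.377777)
  = −0.75 × (-0.973451) = 0.730088 substitutions/site.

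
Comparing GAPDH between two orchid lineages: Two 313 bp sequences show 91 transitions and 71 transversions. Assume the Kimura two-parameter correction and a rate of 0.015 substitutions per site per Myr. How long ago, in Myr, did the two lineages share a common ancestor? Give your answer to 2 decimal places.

32.57

P = 91/313 ≈ 0.290735 and Q = 71/313 ≈ 0.226837.
Under the Kimura two-parameter model, d = −½ ln(1 − 2P − Q) − ¼ ln(1 − 2Q).
1 − 2P − Q = 0.191693, giving −½ ln(0.191693) = 0.825930.
1 − 2Q = 0.546326, giving −¼ ln(0.546326) = 0.151135.
d = 0.825930 + 0.151135 = 0.977065.
Under a molecular clock d = 2μt, so t = d/(2μ) = 0.977065 / (2 × 0.015) = 32.57 Myr.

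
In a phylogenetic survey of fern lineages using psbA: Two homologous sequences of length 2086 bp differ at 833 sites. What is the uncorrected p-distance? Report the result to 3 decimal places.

p = 833/2086 = 0.399328… ≈ 0.399 (to 3 d.p.).

0.399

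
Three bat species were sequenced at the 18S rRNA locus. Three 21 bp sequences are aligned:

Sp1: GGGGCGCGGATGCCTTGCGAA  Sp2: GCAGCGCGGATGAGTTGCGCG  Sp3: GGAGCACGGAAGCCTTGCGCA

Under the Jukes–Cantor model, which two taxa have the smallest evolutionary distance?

Sp1 and Sp3

Sp1–Sp2: 6/21 differ, p = 0.286, d = 0.360.
Sp1–Sp3: 4/21 differ, p = 0.190, d = 0.220.
Sp2–Sp3: 6/21 differ, p = 0.286, d = 0.360.
The smallest distance is between Sp1 and Sp3.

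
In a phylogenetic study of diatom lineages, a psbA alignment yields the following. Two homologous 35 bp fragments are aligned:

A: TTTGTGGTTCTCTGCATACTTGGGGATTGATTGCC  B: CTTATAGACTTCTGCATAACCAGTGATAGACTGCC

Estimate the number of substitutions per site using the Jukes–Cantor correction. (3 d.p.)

0.513

The sequences differ at 13 of 35 sites, so p = 13/35 ≈ 0.371429.
d = −(3/4) ln(1 − 4p/3) = −0.75 ln(1 − 0.495239) = −0.75 ln(0.504761)
  = −0.75 × (-0.683670) = 0.512753 substitutions/site.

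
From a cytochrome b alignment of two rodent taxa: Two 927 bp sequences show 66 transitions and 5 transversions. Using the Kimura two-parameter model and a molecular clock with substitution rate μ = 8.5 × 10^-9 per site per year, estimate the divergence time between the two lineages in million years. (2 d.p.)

P = 66/927 ≈ 0.071197 and Q = 5/927 ≈ 0.005394.
Under the Kimura two-parameter model, d = −½ ln(1 − 2P − Q) − ¼ ln(1 − 2Q).
1 − 2P − Q = 0.852212, giving −½ ln(0.852212) = 0.079960.
1 − 2Q = 0.989212, giving −¼ ln(0.989212) = 0.002712.
d = 0.079960 + 0.002712 = 0.082672.
Under a molecular clock d = 2μt, so t = d/(2μ) = 0.082672 / (2 × 8.5 × 10^-9) = 4.86 million years.

4.86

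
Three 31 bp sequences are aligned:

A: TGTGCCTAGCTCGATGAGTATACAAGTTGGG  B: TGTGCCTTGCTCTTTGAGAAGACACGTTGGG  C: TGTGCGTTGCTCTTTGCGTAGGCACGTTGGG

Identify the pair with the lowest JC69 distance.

B and C

A–B: 6/31 differ, p = 0.194, d = 0.224.
A–C: 8/31 differ, p = 0.258, d = 0.316.
B–C: 4/31 differ, p = 0.129, d = 0.142.
The smallest distance is between B and C.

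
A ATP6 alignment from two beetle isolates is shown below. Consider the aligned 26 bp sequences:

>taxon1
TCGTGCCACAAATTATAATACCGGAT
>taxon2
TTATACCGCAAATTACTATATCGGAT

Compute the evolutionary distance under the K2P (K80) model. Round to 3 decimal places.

0.367

Of 26 sites, 6 differences are transitions and 1 are transversions, so P = 6/26 ≈ 0.230769 and Q = 1/26 ≈ 0.038462.
Under the Kimura two-parameter model, d = −½ ln(1 − 2P − Q) − ¼ ln(1 − 2Q).
1 − 2P − Q = 0.5, giving −½ ln(0.5) = 0.346574.
1 − 2Q = 0.923076, giving −¼ ln(0.923076) = 0.020011.
d = 0.346574 + 0.020011 = 0.366585.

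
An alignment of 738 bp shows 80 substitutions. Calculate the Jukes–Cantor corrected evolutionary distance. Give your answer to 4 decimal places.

p = 80/738 ≈ 0.108401.
d = −(3/4) ln(1 − 4p/3) = −0.75 ln(1 − 0.144535) = −0.75 ln(0.855465)
  = −0.75 × (-0.156110) = 0.117083 substitutions/site.

0.1171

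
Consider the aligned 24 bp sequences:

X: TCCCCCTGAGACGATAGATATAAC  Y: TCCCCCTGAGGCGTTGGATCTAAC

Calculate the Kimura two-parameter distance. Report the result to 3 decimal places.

0.189

Of 24 sites, 2 differences are transitions and 2 are transversions, so P = 2/24 ≈ 0.083333 and Q = 2/24 ≈ 0.083333.
Under the Kimura two-parameter model, d = −½ ln(1 − 2P − Q) − ¼ ln(1 − 2Q).
1 − 2P − Q = 0.750001, giving −½ ln(0.750001) = 0.143840.
1 − 2Q = 0.833334, giving −¼ ln(0.833334) = 0.045580.
d = 0.143840 + 0.045580 = 0.189420.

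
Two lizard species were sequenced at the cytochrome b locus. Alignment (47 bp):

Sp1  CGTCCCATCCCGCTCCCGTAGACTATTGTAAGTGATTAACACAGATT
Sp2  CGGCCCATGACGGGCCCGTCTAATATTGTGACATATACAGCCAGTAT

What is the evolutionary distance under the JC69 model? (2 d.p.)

The sequences differ at 18 of 47 sites, so p = 18/47 ≈ 0.382979.
d = −(3/4) ln(1 − 4p/3) = −0.75 ln(1 − 0.510639) = −0.75 ln(0.489361)
  = −0.75 × (-0.714655) = 0.535991 substitutions/site.

0.54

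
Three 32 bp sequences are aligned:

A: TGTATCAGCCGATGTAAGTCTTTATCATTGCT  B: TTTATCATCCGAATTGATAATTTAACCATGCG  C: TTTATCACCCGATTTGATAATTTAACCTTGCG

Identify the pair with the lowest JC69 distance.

A–B: 12/32 differ, p = 0.375, d = 0.520.
A–C: 10/32 differ, p = 0.313, d = 0.404.
B–C: 3/32 differ, p = 0.094, d = 0.100.
The smallest distance is between B and C.

B and C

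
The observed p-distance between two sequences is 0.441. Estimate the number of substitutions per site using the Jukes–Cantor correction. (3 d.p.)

d = −(3/4) ln(1 − 4p/3) = −0.75 ln(1 − 0.588) = −0.75 ln(0.412)
  = −0.75 × (-0.886732) = 0.665049 substitutions/site.

0.665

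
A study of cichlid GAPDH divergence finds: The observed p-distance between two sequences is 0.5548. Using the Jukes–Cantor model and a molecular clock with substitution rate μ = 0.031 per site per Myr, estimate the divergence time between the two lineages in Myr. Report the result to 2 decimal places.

16.28

d = −(3/4) ln(1 − 4p/3) = −0.75 ln(1 − 0.739733) = −0.75 ln(0.260267)
  = −0.75 × (-1.346047) = 1.009535 substitutions/site.
Under a molecular clock d = 2μt, so t = d/(2μ) = 1.009535 / (2 × 0.031) = 16.28 Myr.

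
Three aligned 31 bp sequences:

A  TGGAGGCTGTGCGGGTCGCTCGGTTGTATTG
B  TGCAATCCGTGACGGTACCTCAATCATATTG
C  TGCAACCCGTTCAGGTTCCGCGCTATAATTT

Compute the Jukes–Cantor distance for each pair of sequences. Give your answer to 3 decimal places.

A–B: 12/31 sites differ → p ≈ 0.387097, d = −0.75 ln(1 − 0.516129) = 0.544453 ≈ 0.544.
A–C: 14/31 sites differ → p ≈ 0.451613, d = −0.75 ln(1 − 0.602151) = 0.691262 ≈ 0.691.
B–C: 12/31 sites differ → p ≈ 0.387097, d = −0.75 ln(1 − 0.516129) = 0.544453 ≈ 0.544.

d(A,B) = 0.544, d(A,C) = 0.691, d(B,C) = 0.544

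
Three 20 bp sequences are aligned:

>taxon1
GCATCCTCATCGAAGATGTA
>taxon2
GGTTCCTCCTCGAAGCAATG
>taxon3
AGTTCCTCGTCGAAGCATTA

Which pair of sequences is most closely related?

taxon1–taxon2: 7/20 differ, p = 0.350, d = 0.471.
taxon1–taxon3: 7/20 differ, p = 0.350, d = 0.471.
taxon2–taxon3: 4/20 differ, p = 0.200, d = 0.233.
The smallest distance is between taxon2 and taxon3.

taxon2 and taxon3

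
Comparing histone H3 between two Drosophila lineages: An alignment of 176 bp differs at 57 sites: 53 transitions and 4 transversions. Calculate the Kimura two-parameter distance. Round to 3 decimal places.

0.502

P = 53/176 ≈ 0.301136 and Q = 4/176 ≈ 0.022727.
Under the Kimura two-parameter model, d = −½ ln(1 − 2P − Q) − ¼ ln(1 − 2Q).
1 − 2P − Q = 0.375001, giving −½ ln(0.375001) = 0.490413.
1 − 2Q = 0.954546, giving −¼ ln(0.954546) = 0.011630.
d = 0.490413 + 0.011630 = 0.502043.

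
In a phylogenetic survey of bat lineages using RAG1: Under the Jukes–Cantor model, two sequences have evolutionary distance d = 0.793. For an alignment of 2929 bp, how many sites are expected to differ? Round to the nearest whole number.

1434

Invert JC69: p = (3/4)(1 − e^(−4d/3)) = 0.75 × (1 − e^(-1.057333)) = 0.75 × (1 − 0.347381) = 0.489464.
Expected differing sites = pL ≈ 0.489464 × 2929 = 1433.640056 ≈ 1434.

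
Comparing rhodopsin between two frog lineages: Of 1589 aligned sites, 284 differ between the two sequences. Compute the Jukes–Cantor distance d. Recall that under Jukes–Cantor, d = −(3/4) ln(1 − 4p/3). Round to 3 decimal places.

0.204

p = 284/1589 ≈ 0.178729.
d = −(3/4) ln(1 − 4p/3) = −0.75 ln(1 − 0.238305) = −0.75 ln(0.761695)
  = −0.75 × (-0.272209) = 0.204157 substitutions/site.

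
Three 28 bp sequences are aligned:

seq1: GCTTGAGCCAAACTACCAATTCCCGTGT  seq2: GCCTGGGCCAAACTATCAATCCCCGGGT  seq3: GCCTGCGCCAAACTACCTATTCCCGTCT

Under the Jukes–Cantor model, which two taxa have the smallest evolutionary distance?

seq1 and seq3

seq1–seq2: 5/28 differ, p = 0.179, d = 0.204.
seq1–seq3: 4/28 differ, p = 0.143, d = 0.158.
seq2–seq3: 6/28 differ, p = 0.214, d = 0.252.
The smallest distance is between seq1 and seq3.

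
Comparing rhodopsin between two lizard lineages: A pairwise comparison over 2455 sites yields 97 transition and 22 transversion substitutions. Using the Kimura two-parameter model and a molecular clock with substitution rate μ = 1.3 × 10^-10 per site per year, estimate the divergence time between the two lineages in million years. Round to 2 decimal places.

194.50

P = 97/2455 ≈ 0.039511 and Q = 22/2455 ≈ 0.008961.
Under the Kimura two-parameter model, d = −½ ln(1 − 2P − Q) − ¼ ln(1 − 2Q).
1 − 2P − Q = 0.912017, giving −½ ln(0.912017) = 0.046048.
1 − 2Q = 0.982078, giving −¼ ln(0.982078) = 0.004521.
d = 0.046048 + 0.004521 = 0.050569.
Under a molecular clock d = 2μt, so t = d/(2μ) = 0.050569 / (2 × 1.3 × 10^-10) = 194.50 million years.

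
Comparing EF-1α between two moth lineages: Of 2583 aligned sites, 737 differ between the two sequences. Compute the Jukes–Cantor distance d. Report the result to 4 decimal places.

0.3591

p = 737/2583 ≈ 0.285327.
d = −(3/4) ln(1 − 4p/3) = −0.75 ln(1 − 0.380436) = −0.75 ln(0.619564)
  = −0.75 × (-0.478739) = 0.359054 substitutions/site.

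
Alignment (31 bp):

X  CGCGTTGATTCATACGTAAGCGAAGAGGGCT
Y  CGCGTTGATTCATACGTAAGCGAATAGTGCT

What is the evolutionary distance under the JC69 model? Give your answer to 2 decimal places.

0.07

The sequences differ at 2 of 31 sites (25, 28), so p = 2/31 ≈ 0.064516.
d = −(3/4) ln(1 − 4p/3) = −0.75 ln(1 − 0.086021) = −0.75 ln(0.913979)
  = −0.75 × (-0.089948) = 0.067461 substitutions/site.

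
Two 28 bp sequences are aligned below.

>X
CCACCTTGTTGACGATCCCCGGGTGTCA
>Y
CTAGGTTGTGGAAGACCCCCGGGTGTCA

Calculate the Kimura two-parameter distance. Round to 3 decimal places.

Of 28 sites, 2 differences are transitions and 4 are transversions, so P = 2/28 ≈ 0.071429 and Q = 4/28 ≈ 0.142857.
Under the Kimura two-parameter model, d = −½ ln(1 − 2P − Q) − ¼ ln(1 − 2Q).
1 − 2P − Q = 0.714285, giving −½ ln(0.714285) = 0.168237.
1 − 2Q = 0.714286, giving −¼ ln(0.714286) = 0.084118.
d = 0.168237 + 0.084118 = 0.252355.

0.252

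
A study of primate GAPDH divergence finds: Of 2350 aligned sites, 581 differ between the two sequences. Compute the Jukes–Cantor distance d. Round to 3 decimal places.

0.300

p = 581/2350 ≈ 0.247234.
d = −(3/4) ln(1 − 4p/3) = −0.75 ln(1 − 0.329645) = −0.75 ln(0.670355)
  = −0.75 × (-0.399948) = 0.299961 substitutions/site.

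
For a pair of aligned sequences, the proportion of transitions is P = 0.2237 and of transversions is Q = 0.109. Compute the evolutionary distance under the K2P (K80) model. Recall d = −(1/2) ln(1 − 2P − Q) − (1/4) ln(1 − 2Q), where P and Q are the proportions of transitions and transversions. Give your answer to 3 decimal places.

Under the Kimura two-parameter model, d = −½ ln(1 − 2P − Q) − ¼ ln(1 − 2Q).
1 − 2P − Q = 0.4436, giving −½ ln(0.4436) = 0.406416.
1 − 2Q = 0.782, giving −¼ ln(0.782) = 0.061475.
d = 0.406416 + 0.061475 = 0.467891.

0.468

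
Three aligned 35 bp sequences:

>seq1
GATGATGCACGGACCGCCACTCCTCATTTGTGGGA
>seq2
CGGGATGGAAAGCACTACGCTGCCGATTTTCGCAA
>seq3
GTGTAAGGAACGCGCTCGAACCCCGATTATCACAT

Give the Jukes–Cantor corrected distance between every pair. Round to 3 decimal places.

seq1–seq2: 18/35 sites differ → p ≈ 0.514286, d = −0.75 ln(1 − 0.685715) = 0.868091 ≈ 0.868.
seq1–seq3: 22/35 sites differ → p ≈ 0.628571, d = −0.75 ln(1 − 0.838095) = 1.365559 ≈ 1.366.
seq2–seq3: 15/35 sites differ → p ≈ 0.428571, d = −0.75 ln(1 − 0.571428) = 0.635472 ≈ 0.635.

d(seq1,seq2) = 0.868, d(seq1,seq3) = 1.366, d(seq2,seq3) = 0.635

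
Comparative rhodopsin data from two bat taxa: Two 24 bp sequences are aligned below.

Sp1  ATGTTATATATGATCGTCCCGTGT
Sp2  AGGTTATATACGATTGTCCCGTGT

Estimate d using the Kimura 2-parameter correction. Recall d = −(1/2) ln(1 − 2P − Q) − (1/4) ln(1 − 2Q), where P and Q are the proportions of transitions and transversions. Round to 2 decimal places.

0.14

Of 24 sites, 2 differences are transitions and 1 are transversions, so P = 2/24 ≈ 0.083333 and Q = 1/24 ≈ 0.041667.
Under the Kimura two-parameter model, d = −½ ln(1 − 2P − Q) − ¼ ln(1 − 2Q).
1 − 2P − Q = 0.791667, giving −½ ln(0.791667) = 0.116807.
1 − 2Q = 0.916666, giving −¼ ln(0.916666) = 0.021753.
d = 0.116807 + 0.021753 = 0.138560.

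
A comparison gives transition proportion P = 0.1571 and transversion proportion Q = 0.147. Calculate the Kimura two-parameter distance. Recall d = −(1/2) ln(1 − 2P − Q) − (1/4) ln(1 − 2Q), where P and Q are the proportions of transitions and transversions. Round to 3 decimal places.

0.396

Under the Kimura two-parameter model, d = −½ ln(1 − 2P − Q) − ¼ ln(1 − 2Q).
1 − 2P − Q = 0.5388, giving −½ ln(0.5388) = 0.309205.
1 − 2Q = 0.706, giving −¼ ln(0.706) = 0.087035.
d = 0.309205 + 0.087035 = 0.396240.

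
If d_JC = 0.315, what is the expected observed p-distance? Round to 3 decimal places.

0.257

p = (3/4)(1 − e^(−4d/3)) = 0.75 × (1 − e^(-0.42)) = 0.75 × (1 − 0.657047) = 0.257215.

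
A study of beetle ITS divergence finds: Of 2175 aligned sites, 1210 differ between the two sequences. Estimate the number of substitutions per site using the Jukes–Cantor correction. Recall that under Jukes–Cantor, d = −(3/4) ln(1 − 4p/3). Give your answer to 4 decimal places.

1.0154

p = 1210/2175 ≈ 0.556322.
d = −(3/4) ln(1 − 4p/3) = −0.75 ln(1 − 0.741763) = −0.75 ln(0.258237)
  = −0.75 × (-1.353878) = 1.015409 substitutions/site.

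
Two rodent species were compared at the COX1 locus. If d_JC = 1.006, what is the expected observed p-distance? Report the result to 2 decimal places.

p = (3/4)(1 − e^(−4d/3)) = 0.75 × (1 − e^(-1.341333)) = 0.75 × (1 − 0.261497) = 0.553877.

0.55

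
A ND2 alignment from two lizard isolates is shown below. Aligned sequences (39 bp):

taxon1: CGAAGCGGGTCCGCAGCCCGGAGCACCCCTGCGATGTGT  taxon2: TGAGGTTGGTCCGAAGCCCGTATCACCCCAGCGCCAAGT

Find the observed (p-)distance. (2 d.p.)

The sequences differ at 12 of 39 positions.
p = 12/39 = 0.307692… ≈ 0.31 (to 2 d.p.).

0.31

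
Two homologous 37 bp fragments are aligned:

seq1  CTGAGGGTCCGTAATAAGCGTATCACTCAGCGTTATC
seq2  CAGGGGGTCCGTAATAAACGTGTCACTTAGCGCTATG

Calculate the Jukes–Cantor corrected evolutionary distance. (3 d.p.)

The sequences differ at 7 of 37 sites (2, 4, 18, 22, 28, 33, 37), so p = 7/37 ≈ 0.189189.
d = −(3/4) ln(1 − 4p/3) = −0.75 ln(1 − 0.252252) = −0.75 ln(0.747748)
  = −0.75 × (-0.290689) = 0.218017 substitutions/site.

0.218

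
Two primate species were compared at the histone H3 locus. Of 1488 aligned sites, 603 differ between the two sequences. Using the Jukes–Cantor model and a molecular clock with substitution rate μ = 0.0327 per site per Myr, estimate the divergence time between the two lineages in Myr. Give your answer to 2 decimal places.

p = 603/1488 ≈ 0.405242.
d = −(3/4) ln(1 − 4p/3) = −0.75 ln(1 − 0.540323) = −0.75 ln(0.459677)
  = −0.75 × (-0.777231) = 0.582923 substitutions/site.
Under a molecular clock d = 2μt, so t = d/(2μ) = 0.582923 / (2 × 0.0327) = 8.91 Myr.

8.91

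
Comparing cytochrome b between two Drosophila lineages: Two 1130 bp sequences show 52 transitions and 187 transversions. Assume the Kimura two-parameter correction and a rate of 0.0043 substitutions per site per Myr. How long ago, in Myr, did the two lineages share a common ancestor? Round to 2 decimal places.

P = 52/1130 ≈ 0.046018 and Q = 187/1130 ≈ 0.165487.
Under the Kimura two-parameter model, d = −½ ln(1 − 2P − Q) − ¼ ln(1 − 2Q).
1 − 2P − Q = 0.742477, giving −½ ln(0.742477) = 0.148882.
1 − 2Q = 0.669026, giving −¼ ln(0.669026) = 0.100483.
d = 0.148882 + 0.100483 = 0.249365.
Under a molecular clock d = 2μt, so t = d/(2μ) = 0.249365 / (2 × 0.0043) = 29.00 Myr.

29.00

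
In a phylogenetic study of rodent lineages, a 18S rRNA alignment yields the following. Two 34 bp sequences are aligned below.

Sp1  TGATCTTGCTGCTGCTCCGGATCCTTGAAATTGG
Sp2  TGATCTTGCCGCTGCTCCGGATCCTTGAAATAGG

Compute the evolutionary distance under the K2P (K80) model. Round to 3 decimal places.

Of 34 sites, 1 differences are transitions and 1 are transversions, so P = 1/34 ≈ 0.029412 and Q = 1/34 ≈ 0.029412.
Under the Kimura two-parameter model, d = −½ ln(1 − 2P − Q) − ¼ ln(1 − 2Q).
1 − 2P − Q = 0.911764, giving −½ ln(0.911764) = 0.046187.
1 − 2Q = 0.941176, giving −¼ ln(0.941176) = 0.015156.
d = 0.046187 + 0.015156 = 0.061343.

0.061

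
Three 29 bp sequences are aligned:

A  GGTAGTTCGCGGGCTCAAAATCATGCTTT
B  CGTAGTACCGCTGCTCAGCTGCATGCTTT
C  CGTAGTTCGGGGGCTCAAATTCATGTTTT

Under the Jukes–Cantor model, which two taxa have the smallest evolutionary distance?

A–B: 10/29 differ, p = 0.345, d = 0.462.
A–C: 4/29 differ, p = 0.138, d = 0.152.
B–C: 8/29 differ, p = 0.276, d = 0.344.
The smallest distance is between A and C.

A and C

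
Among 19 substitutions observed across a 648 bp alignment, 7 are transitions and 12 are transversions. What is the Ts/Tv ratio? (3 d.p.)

R = 7/12 = 0.583333… ≈ 0.583 (to 3 d.p.).

0.583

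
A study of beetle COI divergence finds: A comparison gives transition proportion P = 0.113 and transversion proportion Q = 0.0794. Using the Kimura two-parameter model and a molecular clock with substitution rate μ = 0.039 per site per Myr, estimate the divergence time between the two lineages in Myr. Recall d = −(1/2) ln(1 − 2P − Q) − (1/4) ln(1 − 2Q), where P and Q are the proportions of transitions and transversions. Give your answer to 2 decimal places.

2.89

Under the Kimura two-parameter model, d = −½ ln(1 − 2P − Q) − ¼ ln(1 − 2Q).
1 − 2P − Q = 0.6946, giving −½ ln(0.6946) = 0.182210.
1 − 2Q = 0.8412, giving −¼ ln(0.8412) = 0.043231.
d = 0.182210 + 0.043231 = 0.225441.
Under a molecular clock d = 2μt, so t = d/(2μ) = 0.225441 / (2 × 0.039) = 2.89 Myr.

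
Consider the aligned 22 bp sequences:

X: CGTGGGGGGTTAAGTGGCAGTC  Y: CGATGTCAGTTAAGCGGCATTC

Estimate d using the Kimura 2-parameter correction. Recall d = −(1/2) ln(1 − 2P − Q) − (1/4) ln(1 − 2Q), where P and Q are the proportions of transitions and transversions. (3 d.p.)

0.415

Of 22 sites, 2 differences are transitions and 5 are transversions, so P = 2/22 ≈ 0.090909 and Q = 5/22 ≈ 0.227273.
Under the Kimura two-parameter model, d = −½ ln(1 − 2P − Q) − ¼ ln(1 − 2Q).
1 − 2P − Q = 0.590909, giving −½ ln(0.590909) = 0.263047.
1 − 2Q = 0.545454, giving −¼ ln(0.545454) = 0.151534.
d = 0.263047 + 0.151534 = 0.414581.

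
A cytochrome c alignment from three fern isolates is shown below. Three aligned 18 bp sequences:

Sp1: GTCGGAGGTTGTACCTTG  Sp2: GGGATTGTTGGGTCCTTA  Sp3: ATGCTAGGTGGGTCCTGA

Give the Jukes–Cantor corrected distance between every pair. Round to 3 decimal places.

d(Sp1,Sp2) = 1.012, d(Sp1,Sp3) = 0.824, d(Sp2,Sp3) = 0.441

Sp1–Sp2: 10/18 sites differ → p ≈ 0.555556, d = −0.75 ln(1 − 0.740741) = 1.012446 ≈ 1.012.
Sp1–Sp3: 9/18 sites differ → p = 0.5, d = −0.75 ln(1 − 0.666667) = 0.823960 ≈ 0.824.
Sp2–Sp3: 6/18 sites differ → p ≈ 0.333333, d = −0.75 ln(1 − 0.444444) = 0.440839 ≈ 0.441.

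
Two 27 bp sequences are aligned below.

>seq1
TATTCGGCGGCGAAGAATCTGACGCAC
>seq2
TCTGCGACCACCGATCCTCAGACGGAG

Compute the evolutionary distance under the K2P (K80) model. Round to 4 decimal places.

Of 27 sites, 3 differences are transitions and 10 are transversions, so P = 3/27 ≈ 0.111111 and Q = 10/27 ≈ 0.37037.
Under the Kimura two-parameter model, d = −½ ln(1 − 2P − Q) − ¼ ln(1 − 2Q).
1 − 2P − Q = 0.407408, giving −½ ln(0.407408) = 0.448970.
1 − 2Q = 0.25926, giving −¼ ln(0.25926) = 0.337481.
d = 0.448970 + 0.337481 = 0.786451.

0.7865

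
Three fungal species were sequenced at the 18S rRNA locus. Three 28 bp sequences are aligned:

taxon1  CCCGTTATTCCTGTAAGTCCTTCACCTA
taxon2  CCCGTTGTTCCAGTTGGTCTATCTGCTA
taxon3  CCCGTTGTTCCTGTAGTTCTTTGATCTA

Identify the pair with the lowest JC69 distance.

taxon1–taxon2: 8/28 differ, p = 0.286, d = 0.360.
taxon1–taxon3: 6/28 differ, p = 0.214, d = 0.252.
taxon2–taxon3: 7/28 differ, p = 0.250, d = 0.304.
The smallest distance is between taxon1 and taxon3.

taxon1 and taxon3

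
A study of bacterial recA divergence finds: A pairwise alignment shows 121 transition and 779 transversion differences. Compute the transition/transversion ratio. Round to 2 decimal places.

0.16

R = 121/779 = 0.155327… ≈ 0.16 (to 2 d.p.).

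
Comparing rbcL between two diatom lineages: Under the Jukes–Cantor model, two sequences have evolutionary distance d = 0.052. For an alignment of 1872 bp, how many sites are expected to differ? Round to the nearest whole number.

Invert JC69: p = (3/4)(1 − e^(−4d/3)) = 0.75 × (1 − e^(-0.069333)) = 0.75 × (1 − 0.933016) = 0.050238.
Expected differing sites = pL ≈ 0.050238 × 1872 = 94.045536 ≈ 94.

94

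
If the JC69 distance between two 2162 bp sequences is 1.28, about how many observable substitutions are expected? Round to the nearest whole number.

Invert JC69: p = (3/4)(1 − e^(−4d/3)) = 0.75 × (1 − e^(-1.706667)) = 0.75 × (1 − 0.181470) = 0.613898.
Expected differing sites = pL ≈ 0.613898 × 2162 = 1327.247476 ≈ 1327.

1327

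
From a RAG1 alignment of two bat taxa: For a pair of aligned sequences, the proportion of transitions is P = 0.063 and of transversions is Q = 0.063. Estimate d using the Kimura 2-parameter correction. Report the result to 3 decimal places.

0.138

Under the Kimura two-parameter model, d = −½ ln(1 − 2P − Q) − ¼ ln(1 − 2Q).
1 − 2P − Q = 0.811, giving −½ ln(0.811) = 0.104744.
1 − 2Q = 0.874, giving −¼ ln(0.874) = 0.033669.
d = 0.104744 + 0.033669 = 0.138413.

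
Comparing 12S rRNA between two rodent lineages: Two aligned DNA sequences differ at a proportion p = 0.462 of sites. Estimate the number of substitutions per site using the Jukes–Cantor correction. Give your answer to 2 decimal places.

0.72

d = −(3/4) ln(1 − 4p/3) = −0.75 ln(1 − 0.616) = −0.75 ln(0.384)
  = −0.75 × (-0.957113) = 0.717835 substitutions/site.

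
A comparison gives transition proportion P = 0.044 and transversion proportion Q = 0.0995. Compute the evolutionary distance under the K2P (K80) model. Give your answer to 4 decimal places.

Under the Kimura two-parameter model, d = −½ ln(1 − 2P − Q) − ¼ ln(1 − 2Q).
1 − 2P − Q = 0.8125, giving −½ ln(0.8125) = 0.103820.
1 − 2Q = 0.801, giving −¼ ln(0.801) = 0.055474.
d = 0.103820 + 0.055474 = 0.159294.

0.1593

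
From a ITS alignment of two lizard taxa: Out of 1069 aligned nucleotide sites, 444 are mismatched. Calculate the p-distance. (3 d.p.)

0.415

p = 444/1069 = 0.415341… ≈ 0.415 (to 3 d.p.).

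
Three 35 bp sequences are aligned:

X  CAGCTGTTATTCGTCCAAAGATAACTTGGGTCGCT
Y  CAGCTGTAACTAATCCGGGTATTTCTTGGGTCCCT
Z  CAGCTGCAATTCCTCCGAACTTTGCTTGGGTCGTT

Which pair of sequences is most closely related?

X–Y: 11/35 differ, p = 0.314, d = 0.407.
X–Z: 9/35 differ, p = 0.257, d = 0.315.
Y–Z: 11/35 differ, p = 0.314, d = 0.407.
The smallest distance is between X and Z.

X and Z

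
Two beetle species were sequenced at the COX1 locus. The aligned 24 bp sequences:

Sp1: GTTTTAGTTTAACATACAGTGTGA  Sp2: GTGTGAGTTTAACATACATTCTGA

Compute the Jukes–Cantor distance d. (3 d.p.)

The sequences differ at 4 of 24 sites (3, 5, 19, 21), so p = 4/24 ≈ 0.166667.
d = −(3/4) ln(1 − 4p/3) = −0.75 ln(1 − 0.222223) = −0.75 ln(0.777777)
  = −0.75 × (-0.251315) = 0.188486 substitutions/site.

0.188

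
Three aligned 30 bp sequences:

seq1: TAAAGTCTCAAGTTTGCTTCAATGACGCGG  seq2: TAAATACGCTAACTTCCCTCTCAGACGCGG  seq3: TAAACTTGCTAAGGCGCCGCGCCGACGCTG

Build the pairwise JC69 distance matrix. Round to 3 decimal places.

d(seq1,seq2) = 0.503, d(seq1,seq3) = 0.730, d(seq2,seq3) = 0.503

seq1–seq2: 11/30 sites differ → p ≈ 0.366667, d = −0.75 ln(1 − 0.488889) = 0.503376 ≈ 0.503.
seq1–seq3: 14/30 sites differ → p ≈ 0.466667, d = −0.75 ln(1 − 0.622223) = 0.730088 ≈ 0.730.
seq2–seq3: 11/30 sites differ → p ≈ 0.366667, d = −0.75 ln(1 − 0.488889) = 0.503376 ≈ 0.503.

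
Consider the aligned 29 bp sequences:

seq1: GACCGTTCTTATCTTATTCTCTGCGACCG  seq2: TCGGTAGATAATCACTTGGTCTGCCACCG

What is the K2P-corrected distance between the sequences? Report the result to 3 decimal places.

1.243

Of 29 sites, 1 differences are transitions and 14 are transversions, so P = 1/29 ≈ 0.034483 and Q = 14/29 ≈ 0.482759.
Under the Kimura two-parameter model, d = −½ ln(1 − 2P − Q) − ¼ ln(1 − 2Q).
1 − 2P − Q = 0.448275, giving −½ ln(0.448275) = 0.401174.
1 − 2Q = 0.034482, giving −¼ ln(0.034482) = 0.841829.
d = 0.401174 + 0.841829 = 1.243003.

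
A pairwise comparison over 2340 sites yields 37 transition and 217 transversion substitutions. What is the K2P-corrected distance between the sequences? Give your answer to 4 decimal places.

P = 37/2340 ≈ 0.015812 and Q = 217/2340 ≈ 0.092735.
Under the Kimura two-parameter model, d = −½ ln(1 − 2P − Q) − ¼ ln(1 − 2Q).
1 − 2P − Q = 0.875641, giving −½ ln(0.875641) = 0.066400.
1 − 2Q = 0.81453, giving −¼ ln(0.81453) = 0.051286.
d = 0.066400 + 0.051286 = 0.117686.

0.1177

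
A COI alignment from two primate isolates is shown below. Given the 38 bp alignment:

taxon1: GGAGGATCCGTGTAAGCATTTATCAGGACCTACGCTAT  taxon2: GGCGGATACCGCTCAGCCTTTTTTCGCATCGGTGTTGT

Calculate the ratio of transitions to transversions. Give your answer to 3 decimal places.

0.545

Transitions are A↔G and C↔T; transversions are all other mismatches.
Transitions: 6. Transversions: 11.
R = 6/11 = 0.545454… ≈ 0.545 (to 3 d.p.).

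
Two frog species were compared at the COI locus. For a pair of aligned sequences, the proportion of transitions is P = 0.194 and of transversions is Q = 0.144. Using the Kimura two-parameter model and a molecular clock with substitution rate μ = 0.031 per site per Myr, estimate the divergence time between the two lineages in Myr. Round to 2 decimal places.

7.49

Under the Kimura two-parameter model, d = −½ ln(1 − 2P − Q) − ¼ ln(1 − 2Q).
1 − 2P − Q = 0.468, giving −½ ln(0.468) = 0.379643.
1 − 2Q = 0.712, giving −¼ ln(0.712) = 0.084919.
d = 0.379643 + 0.084919 = 0.464562.
Under a molecular clock d = 2μt, so t = d/(2μ) = 0.464562 / (2 × 0.031) = 7.49 Myr.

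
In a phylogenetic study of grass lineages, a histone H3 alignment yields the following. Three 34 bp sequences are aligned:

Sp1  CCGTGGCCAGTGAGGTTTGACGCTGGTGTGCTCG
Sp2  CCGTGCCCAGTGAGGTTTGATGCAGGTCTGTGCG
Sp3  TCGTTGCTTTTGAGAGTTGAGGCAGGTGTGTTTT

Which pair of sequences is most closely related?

Sp1 and Sp2

Sp1–Sp2: 6/34 differ, p = 0.176, d = 0.201.
Sp1–Sp3: 12/34 differ, p = 0.353, d = 0.477.
Sp2–Sp3: 13/34 differ, p = 0.382, d = 0.535.
The smallest distance is between Sp1 and Sp2.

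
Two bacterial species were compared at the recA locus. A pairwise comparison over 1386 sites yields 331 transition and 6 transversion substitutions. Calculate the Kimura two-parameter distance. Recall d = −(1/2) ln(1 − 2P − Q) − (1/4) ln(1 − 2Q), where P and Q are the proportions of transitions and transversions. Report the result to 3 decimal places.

0.331

P = 331/1386 ≈ 0.238817 and Q = 6/1386 ≈ 0.004329.
Under the Kimura two-parameter model, d = −½ ln(1 − 2P − Q) − ¼ ln(1 − 2Q).
1 − 2P − Q = 0.518037, giving −½ ln(0.518037) = 0.328854.
1 − 2Q = 0.991342, giving −¼ ln(0.991342) = 0.002174.
d = 0.328854 + 0.002174 = 0.331028.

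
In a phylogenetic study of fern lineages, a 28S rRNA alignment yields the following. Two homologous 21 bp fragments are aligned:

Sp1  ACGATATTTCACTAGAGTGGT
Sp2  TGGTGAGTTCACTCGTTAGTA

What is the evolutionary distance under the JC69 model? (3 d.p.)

0.899

The sequences differ at 11 of 21 sites, so p = 11/21 ≈ 0.52381.
d = −(3/4) ln(1 − 4p/3) = −0.75 ln(1 − 0.698413) = −0.75 ln(0.301587)
  = −0.75 × (-1.198697) = 0.899023 substitutions/site.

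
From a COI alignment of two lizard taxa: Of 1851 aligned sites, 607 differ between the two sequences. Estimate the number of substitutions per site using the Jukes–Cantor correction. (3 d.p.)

p = 607/1851 ≈ 0.327931.
d = −(3/4) ln(1 − 4p/3) = −0.75 ln(1 − 0.437241) = −0.75 ln(0.562759)
  = −0.75 × (-0.574904) = 0.431178 substitutions/site.

0.431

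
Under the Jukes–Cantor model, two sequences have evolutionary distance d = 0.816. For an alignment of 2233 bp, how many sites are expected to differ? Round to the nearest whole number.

1111

Invert JC69: p = (3/4)(1 − e^(−4d/3)) = 0.75 × (1 − e^(-1.088)) = 0.75 × (1 − 0.336890) = 0.497333.
Expected differing sites = pL ≈ 0.497333 × 2233 = 1110.544589 ≈ 1111.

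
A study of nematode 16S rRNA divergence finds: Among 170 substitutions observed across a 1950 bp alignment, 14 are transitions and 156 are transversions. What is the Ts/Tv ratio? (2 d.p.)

R = 14/156 = 0.089743… ≈ 0.09 (to 2 d.p.).

0.09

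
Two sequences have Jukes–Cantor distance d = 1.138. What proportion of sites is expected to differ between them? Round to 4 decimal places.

p = (3/4)(1 − e^(−4d/3)) = 0.75 × (1 − e^(-1.517333)) = 0.75 × (1 − 0.219296) = 0.585528.

0.5855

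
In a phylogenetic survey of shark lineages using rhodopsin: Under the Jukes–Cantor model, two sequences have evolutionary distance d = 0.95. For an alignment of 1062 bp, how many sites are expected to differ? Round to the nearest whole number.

Invert JC69: p = (3/4)(1 − e^(−4d/3)) = 0.75 × (1 − e^(-1.266667)) = 0.75 × (1 − 0.281769) = 0.538673.
Expected differing sites = pL ≈ 0.538673 × 1062 = 572.070726 ≈ 572.

572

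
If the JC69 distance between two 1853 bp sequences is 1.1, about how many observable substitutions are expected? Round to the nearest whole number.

Invert JC69: p = (3/4)(1 − e^(−4d/3)) = 0.75 × (1 − e^(-1.466667)) = 0.75 × (1 − 0.230693) = 0.576980.
Expected differing sites = pL ≈ 0.576980 × 1853 = 1069.14394 ≈ 1069.

1069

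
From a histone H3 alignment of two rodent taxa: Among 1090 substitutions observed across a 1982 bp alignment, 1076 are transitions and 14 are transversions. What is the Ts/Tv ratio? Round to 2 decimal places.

R = 1076/14 = 76.857142… ≈ 76.86 (to 2 d.p.).

76.86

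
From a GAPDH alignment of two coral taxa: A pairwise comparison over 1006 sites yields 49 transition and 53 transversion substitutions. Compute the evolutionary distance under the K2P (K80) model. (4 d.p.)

P = 49/1006 ≈ 0.048708 and Q = 53/1006 ≈ 0.052684.
Under the Kimura two-parameter model, d = −½ ln(1 − 2P − Q) − ¼ ln(1 − 2Q).
1 − 2P − Q = 0.8499, giving −½ ln(0.8499) = 0.081318.
1 − 2Q = 0.894632, giving −¼ ln(0.894632) = 0.027836.
d = 0.081318 + 0.027836 = 0.109154.

0.1092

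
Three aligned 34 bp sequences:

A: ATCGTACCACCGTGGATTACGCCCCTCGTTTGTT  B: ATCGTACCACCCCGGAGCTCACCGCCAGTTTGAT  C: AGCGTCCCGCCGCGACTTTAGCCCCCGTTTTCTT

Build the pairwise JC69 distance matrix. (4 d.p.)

A–B: 10/34 sites differ → p ≈ 0.294118, d = −0.75 ln(1 − 0.392157) = 0.373379 ≈ 0.3734.
A–C: 12/34 sites differ → p ≈ 0.352941, d = −0.75 ln(1 − 0.470588) = 0.476991 ≈ 0.4770.
B–C: 15/34 sites differ → p ≈ 0.441176, d = −0.75 ln(1 − 0.588235) = 0.665477 ≈ 0.6655.

d(A,B) = 0.3734, d(A,C) = 0.4770, d(B,C) = 0.6655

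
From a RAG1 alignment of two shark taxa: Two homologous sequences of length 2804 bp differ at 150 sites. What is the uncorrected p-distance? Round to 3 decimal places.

p = 150/2804 = 0.053495… ≈ 0.053 (to 3 d.p.).

0.053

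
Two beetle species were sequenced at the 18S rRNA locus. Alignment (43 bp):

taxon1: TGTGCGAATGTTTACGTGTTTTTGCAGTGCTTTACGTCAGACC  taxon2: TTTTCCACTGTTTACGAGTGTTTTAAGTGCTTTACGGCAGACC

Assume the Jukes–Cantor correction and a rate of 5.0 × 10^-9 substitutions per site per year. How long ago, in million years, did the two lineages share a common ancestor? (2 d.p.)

The sequences differ at 9 of 43 sites (2, 4, 6, 8, 17, 20, 24, 25, 37), so p = 9/43 ≈ 0.209302.
d = −(3/4) ln(1 − 4p/3) = −0.75 ln(1 − 0.279069) = −0.75 ln(0.720931)
  = −0.75 × (-0.327212) = 0.245409 substitutions/site.
Under a molecular clock d = 2μt, so t = d/(2μ) = 0.245409 / (2 × 5.0 × 10^-9) = 24.54 million years.

24.54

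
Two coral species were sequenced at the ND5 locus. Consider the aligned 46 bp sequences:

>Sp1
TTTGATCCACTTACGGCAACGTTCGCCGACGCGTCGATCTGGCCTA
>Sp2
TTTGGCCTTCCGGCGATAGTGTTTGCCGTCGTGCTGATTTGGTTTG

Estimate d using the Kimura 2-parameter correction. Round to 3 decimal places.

Of 46 sites, 17 differences are transitions and 3 are transversions, so P = 17/46 ≈ 0.369565 and Q = 3/46 ≈ 0.065217.
Under the Kimura two-parameter model, d = −½ ln(1 − 2P − Q) − ¼ ln(1 − 2Q).
1 − 2P − Q = 0.195653, giving −½ ln(0.195653) = 0.815706.
1 − 2Q = 0.869566, giving −¼ ln(0.869566) = 0.034940.
d = 0.815706 + 0.034940 = 0.850646.

0.851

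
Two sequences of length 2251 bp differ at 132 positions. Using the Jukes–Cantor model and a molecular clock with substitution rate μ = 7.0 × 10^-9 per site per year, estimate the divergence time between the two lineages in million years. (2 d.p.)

p = 132/2251 ≈ 0.058641.
d = −(3/4) ln(1 − 4p/3) = −0.75 ln(1 − 0.078188) = −0.75 ln(0.921812)
  = −0.75 × (-0.081414) = 0.061061 substitutions/site.
Under a molecular clock d = 2μt, so t = d/(2μ) = 0.061061 / (2 × 7.0 × 10^-9) = 4.36 million years.

4.36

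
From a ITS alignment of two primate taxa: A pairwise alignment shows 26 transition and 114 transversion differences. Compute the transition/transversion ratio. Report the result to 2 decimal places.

R = 26/114 = 0.228070… ≈ 0.23 (to 2 d.p.).

0.23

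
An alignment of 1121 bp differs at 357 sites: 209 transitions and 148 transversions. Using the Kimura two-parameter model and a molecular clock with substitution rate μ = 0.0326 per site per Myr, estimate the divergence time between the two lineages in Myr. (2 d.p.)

6.57

P = 209/1121 ≈ 0.186441 and Q = 148/1121 ≈ 0.132025.
Under the Kimura two-parameter model, d = −½ ln(1 − 2P − Q) − ¼ ln(1 − 2Q).
1 − 2P − Q = 0.495093, giving −½ ln(0.495093) = 0.351505.
1 − 2Q = 0.73595, giving −¼ ln(0.73595) = 0.076648.
d = 0.351505 + 0.076648 = 0.428153.
Under a molecular clock d = 2μt, so t = d/(2μ) = 0.428153 / (2 × 0.0326) = 6.57 Myr.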